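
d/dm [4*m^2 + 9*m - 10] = 8*m + 9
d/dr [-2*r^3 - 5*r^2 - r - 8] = -6*r^2 - 10*r - 1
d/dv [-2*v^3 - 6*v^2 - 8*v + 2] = -6*v^2 - 12*v - 8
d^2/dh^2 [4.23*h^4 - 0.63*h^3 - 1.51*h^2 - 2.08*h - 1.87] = 50.76*h^2 - 3.78*h - 3.02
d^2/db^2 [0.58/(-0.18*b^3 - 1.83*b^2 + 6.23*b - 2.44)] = ((0.6264*b + 2.1228)*(0.18*b^3 + 1.83*b^2 - 6.23*b + 2.44) - 0.58*(0.54*b^2 + 3.66*b - 6.23)*(1.08*b^2 + 7.32*b - 12.46))/(0.18*b^3 + 1.83*b^2 - 6.23*b + 2.44)^3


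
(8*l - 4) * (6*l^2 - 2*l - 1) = 48*l^3 - 40*l^2 + 4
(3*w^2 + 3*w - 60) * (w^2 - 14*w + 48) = 3*w^4 - 39*w^3 + 42*w^2 + 984*w - 2880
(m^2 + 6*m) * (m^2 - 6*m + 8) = m^4 - 28*m^2 + 48*m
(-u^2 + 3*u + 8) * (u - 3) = -u^3 + 6*u^2 - u - 24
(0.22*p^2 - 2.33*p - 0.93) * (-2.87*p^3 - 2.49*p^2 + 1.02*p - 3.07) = -0.6314*p^5 + 6.1393*p^4 + 8.6952*p^3 - 0.7363*p^2 + 6.2045*p + 2.8551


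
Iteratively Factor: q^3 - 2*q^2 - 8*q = (q + 2)*(q^2 - 4*q) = (q - 4)*(q + 2)*(q)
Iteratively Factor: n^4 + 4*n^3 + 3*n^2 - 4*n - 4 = (n + 2)*(n^3 + 2*n^2 - n - 2) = (n + 1)*(n + 2)*(n^2 + n - 2) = (n - 1)*(n + 1)*(n + 2)*(n + 2)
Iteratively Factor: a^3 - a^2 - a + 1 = (a + 1)*(a^2 - 2*a + 1) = (a - 1)*(a + 1)*(a - 1)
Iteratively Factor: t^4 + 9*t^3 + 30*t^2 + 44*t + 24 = (t + 3)*(t^3 + 6*t^2 + 12*t + 8) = (t + 2)*(t + 3)*(t^2 + 4*t + 4) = (t + 2)^2*(t + 3)*(t + 2)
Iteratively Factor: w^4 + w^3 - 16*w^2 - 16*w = (w)*(w^3 + w^2 - 16*w - 16) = w*(w + 4)*(w^2 - 3*w - 4) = w*(w - 4)*(w + 4)*(w + 1)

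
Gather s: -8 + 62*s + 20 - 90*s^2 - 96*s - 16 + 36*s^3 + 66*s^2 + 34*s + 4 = 36*s^3 - 24*s^2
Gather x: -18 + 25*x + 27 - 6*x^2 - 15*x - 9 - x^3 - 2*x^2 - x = -x^3 - 8*x^2 + 9*x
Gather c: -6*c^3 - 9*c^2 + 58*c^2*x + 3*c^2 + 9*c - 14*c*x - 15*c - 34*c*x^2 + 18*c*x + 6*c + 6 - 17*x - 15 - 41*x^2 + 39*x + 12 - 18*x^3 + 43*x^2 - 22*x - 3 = -6*c^3 + c^2*(58*x - 6) + c*(-34*x^2 + 4*x) - 18*x^3 + 2*x^2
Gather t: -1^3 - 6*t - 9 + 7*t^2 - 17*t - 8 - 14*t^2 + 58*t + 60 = -7*t^2 + 35*t + 42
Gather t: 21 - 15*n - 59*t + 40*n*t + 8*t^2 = -15*n + 8*t^2 + t*(40*n - 59) + 21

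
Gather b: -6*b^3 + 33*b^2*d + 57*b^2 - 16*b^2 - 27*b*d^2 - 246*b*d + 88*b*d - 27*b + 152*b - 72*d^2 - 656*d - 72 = -6*b^3 + b^2*(33*d + 41) + b*(-27*d^2 - 158*d + 125) - 72*d^2 - 656*d - 72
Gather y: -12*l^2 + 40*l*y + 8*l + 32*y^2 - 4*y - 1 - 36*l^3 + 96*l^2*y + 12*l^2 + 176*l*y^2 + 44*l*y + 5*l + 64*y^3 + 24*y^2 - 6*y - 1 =-36*l^3 + 13*l + 64*y^3 + y^2*(176*l + 56) + y*(96*l^2 + 84*l - 10) - 2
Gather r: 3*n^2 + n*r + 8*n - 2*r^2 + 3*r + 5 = 3*n^2 + 8*n - 2*r^2 + r*(n + 3) + 5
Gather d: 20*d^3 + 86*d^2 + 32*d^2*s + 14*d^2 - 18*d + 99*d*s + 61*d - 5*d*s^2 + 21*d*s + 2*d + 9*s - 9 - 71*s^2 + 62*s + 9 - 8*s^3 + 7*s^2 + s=20*d^3 + d^2*(32*s + 100) + d*(-5*s^2 + 120*s + 45) - 8*s^3 - 64*s^2 + 72*s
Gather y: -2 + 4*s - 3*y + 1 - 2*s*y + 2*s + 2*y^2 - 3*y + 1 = 6*s + 2*y^2 + y*(-2*s - 6)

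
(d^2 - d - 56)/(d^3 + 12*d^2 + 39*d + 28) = (d - 8)/(d^2 + 5*d + 4)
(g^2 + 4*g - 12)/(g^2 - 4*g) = (g^2 + 4*g - 12)/(g*(g - 4))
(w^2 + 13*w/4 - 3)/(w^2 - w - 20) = (w - 3/4)/(w - 5)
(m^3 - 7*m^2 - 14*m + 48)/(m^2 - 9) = (m^2 - 10*m + 16)/(m - 3)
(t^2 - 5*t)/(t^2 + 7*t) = (t - 5)/(t + 7)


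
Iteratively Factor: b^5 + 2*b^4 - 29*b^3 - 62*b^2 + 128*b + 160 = (b + 1)*(b^4 + b^3 - 30*b^2 - 32*b + 160) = (b + 1)*(b + 4)*(b^3 - 3*b^2 - 18*b + 40) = (b - 2)*(b + 1)*(b + 4)*(b^2 - b - 20) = (b - 2)*(b + 1)*(b + 4)^2*(b - 5)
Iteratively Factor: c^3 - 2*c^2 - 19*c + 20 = (c + 4)*(c^2 - 6*c + 5) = (c - 5)*(c + 4)*(c - 1)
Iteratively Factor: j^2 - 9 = (j + 3)*(j - 3)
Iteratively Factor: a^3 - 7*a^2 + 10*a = (a - 2)*(a^2 - 5*a) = (a - 5)*(a - 2)*(a)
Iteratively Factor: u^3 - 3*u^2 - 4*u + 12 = (u - 2)*(u^2 - u - 6) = (u - 2)*(u + 2)*(u - 3)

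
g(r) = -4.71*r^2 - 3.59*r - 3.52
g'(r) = -9.42*r - 3.59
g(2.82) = -51.10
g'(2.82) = -30.15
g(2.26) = -35.69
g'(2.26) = -24.88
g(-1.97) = -14.73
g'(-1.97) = 14.97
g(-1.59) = -9.72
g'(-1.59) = 11.39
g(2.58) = -44.13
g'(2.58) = -27.89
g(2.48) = -41.39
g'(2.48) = -26.95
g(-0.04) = -3.38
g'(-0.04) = -3.21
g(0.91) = -10.69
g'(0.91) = -12.16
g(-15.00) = -1009.42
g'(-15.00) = 137.71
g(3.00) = -56.68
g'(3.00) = -31.85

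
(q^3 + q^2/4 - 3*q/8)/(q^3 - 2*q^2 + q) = (q^2 + q/4 - 3/8)/(q^2 - 2*q + 1)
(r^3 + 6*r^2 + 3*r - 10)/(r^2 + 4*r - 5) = r + 2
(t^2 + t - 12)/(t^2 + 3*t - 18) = (t + 4)/(t + 6)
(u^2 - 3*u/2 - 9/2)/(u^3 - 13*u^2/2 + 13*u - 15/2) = (2*u + 3)/(2*u^2 - 7*u + 5)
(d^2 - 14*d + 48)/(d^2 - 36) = (d - 8)/(d + 6)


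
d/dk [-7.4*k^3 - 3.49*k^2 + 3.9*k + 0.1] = -22.2*k^2 - 6.98*k + 3.9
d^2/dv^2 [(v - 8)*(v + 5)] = 2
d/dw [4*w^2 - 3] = 8*w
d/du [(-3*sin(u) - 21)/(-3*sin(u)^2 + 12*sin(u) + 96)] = (-14*sin(u) + cos(u)^2 - 5)*cos(u)/((sin(u) - 8)^2*(sin(u) + 4)^2)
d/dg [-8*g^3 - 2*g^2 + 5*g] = -24*g^2 - 4*g + 5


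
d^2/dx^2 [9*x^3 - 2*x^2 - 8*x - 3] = 54*x - 4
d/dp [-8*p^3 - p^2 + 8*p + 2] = -24*p^2 - 2*p + 8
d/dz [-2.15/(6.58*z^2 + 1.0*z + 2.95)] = (28.294*z + 2.15)/(6.58*z^2 + 1.0*z + 2.95)^2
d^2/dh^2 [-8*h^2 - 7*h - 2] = -16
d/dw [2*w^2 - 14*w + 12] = 4*w - 14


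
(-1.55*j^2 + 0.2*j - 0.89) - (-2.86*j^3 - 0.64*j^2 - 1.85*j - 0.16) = 2.86*j^3 - 0.91*j^2 + 2.05*j - 0.73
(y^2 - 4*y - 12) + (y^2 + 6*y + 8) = 2*y^2 + 2*y - 4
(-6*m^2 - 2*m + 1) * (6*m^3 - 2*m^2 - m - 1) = -36*m^5 + 16*m^3 + 6*m^2 + m - 1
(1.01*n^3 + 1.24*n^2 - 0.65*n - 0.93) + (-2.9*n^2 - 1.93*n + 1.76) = 1.01*n^3 - 1.66*n^2 - 2.58*n + 0.83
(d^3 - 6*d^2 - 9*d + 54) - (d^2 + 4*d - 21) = d^3 - 7*d^2 - 13*d + 75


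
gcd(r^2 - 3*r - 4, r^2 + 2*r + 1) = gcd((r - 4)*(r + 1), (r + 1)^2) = r + 1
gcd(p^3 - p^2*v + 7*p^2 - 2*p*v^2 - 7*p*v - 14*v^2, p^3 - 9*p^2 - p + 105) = 1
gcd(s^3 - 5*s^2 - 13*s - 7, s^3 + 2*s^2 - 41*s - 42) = s + 1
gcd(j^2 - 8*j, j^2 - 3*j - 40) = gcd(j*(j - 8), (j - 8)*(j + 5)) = j - 8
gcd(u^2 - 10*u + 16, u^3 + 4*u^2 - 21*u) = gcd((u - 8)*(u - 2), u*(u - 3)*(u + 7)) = 1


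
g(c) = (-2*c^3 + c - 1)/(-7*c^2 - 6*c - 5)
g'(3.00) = 0.28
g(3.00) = 0.60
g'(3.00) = 0.28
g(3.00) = 0.60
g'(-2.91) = 0.34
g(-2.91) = -0.97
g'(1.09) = 0.17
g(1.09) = 0.13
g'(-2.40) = 0.39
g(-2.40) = -0.78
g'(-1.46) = 0.62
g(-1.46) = -0.34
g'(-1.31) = 0.69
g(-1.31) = -0.24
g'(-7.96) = 0.29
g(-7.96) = -2.49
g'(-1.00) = 0.83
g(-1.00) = 0.00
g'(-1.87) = 0.48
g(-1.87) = -0.56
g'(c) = (1 - 6*c^2)/(-7*c^2 - 6*c - 5) + (14*c + 6)*(-2*c^3 + c - 1)/(-7*c^2 - 6*c - 5)^2 = (14*c^4 + 24*c^3 + 37*c^2 - 14*c - 11)/(49*c^4 + 84*c^3 + 106*c^2 + 60*c + 25)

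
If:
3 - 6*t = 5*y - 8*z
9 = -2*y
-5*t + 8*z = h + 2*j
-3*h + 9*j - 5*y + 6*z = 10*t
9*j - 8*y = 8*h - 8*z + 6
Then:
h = -4095/292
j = -645/73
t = -1809/292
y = -9/2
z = -4575/584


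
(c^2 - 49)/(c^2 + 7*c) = (c - 7)/c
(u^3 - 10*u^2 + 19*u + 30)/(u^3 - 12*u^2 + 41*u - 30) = (u + 1)/(u - 1)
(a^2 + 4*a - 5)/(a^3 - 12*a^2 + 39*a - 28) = (a + 5)/(a^2 - 11*a + 28)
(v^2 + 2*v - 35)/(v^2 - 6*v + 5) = (v + 7)/(v - 1)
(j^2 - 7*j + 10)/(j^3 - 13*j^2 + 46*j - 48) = (j - 5)/(j^2 - 11*j + 24)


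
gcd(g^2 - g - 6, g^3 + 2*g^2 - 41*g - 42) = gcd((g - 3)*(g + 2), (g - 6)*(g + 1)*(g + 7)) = 1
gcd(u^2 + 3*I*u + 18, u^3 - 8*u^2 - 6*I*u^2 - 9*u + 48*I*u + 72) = u - 3*I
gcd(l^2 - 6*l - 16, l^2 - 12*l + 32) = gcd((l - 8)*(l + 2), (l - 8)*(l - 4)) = l - 8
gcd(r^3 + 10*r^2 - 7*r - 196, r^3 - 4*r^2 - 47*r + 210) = r + 7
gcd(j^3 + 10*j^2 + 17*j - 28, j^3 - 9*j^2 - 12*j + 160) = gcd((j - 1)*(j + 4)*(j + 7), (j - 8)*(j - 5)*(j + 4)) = j + 4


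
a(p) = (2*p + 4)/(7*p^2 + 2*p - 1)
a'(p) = (-14*p - 2)*(2*p + 4)/(7*p^2 + 2*p - 1)^2 + 2/(7*p^2 + 2*p - 1) = 2*(7*p^2 + 2*p - 2*(p + 2)*(7*p + 1) - 1)/(7*p^2 + 2*p - 1)^2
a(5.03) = 0.08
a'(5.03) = -0.02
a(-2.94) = -0.04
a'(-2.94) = 0.01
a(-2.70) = -0.03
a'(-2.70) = 0.02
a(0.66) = 1.58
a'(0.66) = -4.67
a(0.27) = 90.26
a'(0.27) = -10331.89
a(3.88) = 0.10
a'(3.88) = -0.03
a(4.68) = 0.08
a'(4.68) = -0.02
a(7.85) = 0.04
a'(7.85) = -0.01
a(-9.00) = -0.03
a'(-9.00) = 0.00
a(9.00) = 0.04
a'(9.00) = 0.00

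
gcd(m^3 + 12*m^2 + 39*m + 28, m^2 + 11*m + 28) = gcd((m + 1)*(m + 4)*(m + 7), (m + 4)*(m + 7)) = m^2 + 11*m + 28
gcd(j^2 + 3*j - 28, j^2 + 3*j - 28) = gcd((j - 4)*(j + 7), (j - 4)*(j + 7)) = j^2 + 3*j - 28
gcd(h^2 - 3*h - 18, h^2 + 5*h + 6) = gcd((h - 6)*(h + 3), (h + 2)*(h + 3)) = h + 3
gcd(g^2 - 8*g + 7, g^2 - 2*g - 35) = g - 7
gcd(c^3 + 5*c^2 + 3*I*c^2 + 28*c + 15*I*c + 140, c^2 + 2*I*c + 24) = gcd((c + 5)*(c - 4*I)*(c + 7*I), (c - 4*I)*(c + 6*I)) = c - 4*I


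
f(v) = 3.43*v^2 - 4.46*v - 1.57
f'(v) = 6.86*v - 4.46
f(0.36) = -2.73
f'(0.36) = -1.99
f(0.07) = -1.87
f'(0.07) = -3.98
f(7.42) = 154.18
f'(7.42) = 46.44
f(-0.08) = -1.19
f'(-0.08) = -5.01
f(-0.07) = -1.24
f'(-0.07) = -4.94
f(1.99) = 3.14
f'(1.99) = 9.19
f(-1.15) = 8.10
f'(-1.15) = -12.35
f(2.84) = 13.43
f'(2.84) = 15.02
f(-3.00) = 42.68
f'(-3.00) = -25.04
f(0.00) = -1.57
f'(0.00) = -4.46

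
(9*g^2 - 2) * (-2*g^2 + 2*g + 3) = -18*g^4 + 18*g^3 + 31*g^2 - 4*g - 6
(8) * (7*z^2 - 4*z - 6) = 56*z^2 - 32*z - 48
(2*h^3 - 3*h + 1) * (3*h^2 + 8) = 6*h^5 + 7*h^3 + 3*h^2 - 24*h + 8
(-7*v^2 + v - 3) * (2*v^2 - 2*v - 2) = -14*v^4 + 16*v^3 + 6*v^2 + 4*v + 6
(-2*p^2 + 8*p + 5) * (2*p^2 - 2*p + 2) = -4*p^4 + 20*p^3 - 10*p^2 + 6*p + 10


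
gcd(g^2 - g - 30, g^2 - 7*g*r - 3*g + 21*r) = 1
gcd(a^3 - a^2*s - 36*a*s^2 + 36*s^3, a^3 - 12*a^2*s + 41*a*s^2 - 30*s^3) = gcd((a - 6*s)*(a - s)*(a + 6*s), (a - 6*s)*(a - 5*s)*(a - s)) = a^2 - 7*a*s + 6*s^2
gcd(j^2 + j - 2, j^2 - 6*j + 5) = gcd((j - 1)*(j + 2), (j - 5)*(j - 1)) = j - 1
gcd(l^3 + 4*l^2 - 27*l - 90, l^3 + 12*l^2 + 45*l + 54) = l^2 + 9*l + 18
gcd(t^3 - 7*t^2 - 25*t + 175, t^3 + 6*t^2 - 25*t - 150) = t^2 - 25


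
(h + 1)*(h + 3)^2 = h^3 + 7*h^2 + 15*h + 9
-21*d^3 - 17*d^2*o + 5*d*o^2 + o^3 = (-3*d + o)*(d + o)*(7*d + o)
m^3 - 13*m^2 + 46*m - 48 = (m - 8)*(m - 3)*(m - 2)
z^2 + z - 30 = (z - 5)*(z + 6)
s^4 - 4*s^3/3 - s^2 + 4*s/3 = s*(s - 4/3)*(s - 1)*(s + 1)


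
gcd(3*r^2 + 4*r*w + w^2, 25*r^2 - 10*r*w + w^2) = 1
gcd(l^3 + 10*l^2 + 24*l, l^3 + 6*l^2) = l^2 + 6*l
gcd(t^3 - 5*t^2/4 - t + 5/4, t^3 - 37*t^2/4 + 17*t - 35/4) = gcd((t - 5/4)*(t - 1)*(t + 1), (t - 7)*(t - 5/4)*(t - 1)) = t^2 - 9*t/4 + 5/4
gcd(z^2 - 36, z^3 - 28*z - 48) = z - 6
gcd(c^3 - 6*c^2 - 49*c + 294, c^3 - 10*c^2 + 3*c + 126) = c^2 - 13*c + 42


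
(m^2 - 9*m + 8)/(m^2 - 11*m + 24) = (m - 1)/(m - 3)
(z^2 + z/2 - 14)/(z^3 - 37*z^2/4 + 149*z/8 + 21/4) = 4*(z + 4)/(4*z^2 - 23*z - 6)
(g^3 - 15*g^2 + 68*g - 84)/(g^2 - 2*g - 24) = (g^2 - 9*g + 14)/(g + 4)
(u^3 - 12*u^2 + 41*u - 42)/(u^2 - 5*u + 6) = u - 7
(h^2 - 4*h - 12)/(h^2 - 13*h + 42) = (h + 2)/(h - 7)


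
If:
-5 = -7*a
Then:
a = 5/7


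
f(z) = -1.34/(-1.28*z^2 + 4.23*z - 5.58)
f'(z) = -1.34*(2.56*z - 4.23)/(-1.28*z^2 + 4.23*z - 5.58)^2 = (5.6682 - 3.4304*z)/(1.28*z^2 - 4.23*z + 5.58)^2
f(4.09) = 0.14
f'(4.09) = -0.09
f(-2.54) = 0.05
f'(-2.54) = 0.02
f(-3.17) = 0.04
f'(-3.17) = 0.02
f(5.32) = 0.07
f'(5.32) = -0.03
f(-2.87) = 0.05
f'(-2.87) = 0.02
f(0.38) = 0.32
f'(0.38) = 0.25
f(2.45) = 0.46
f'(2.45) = -0.33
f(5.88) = 0.05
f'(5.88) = -0.02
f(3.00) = 0.30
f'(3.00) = -0.24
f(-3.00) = 0.04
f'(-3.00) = 0.02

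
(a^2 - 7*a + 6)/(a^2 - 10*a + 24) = (a - 1)/(a - 4)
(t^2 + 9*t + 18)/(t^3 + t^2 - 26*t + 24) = (t + 3)/(t^2 - 5*t + 4)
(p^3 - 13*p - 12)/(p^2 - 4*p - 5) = (p^2 - p - 12)/(p - 5)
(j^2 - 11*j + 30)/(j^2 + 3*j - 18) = (j^2 - 11*j + 30)/(j^2 + 3*j - 18)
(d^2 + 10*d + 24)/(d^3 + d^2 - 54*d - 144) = (d + 4)/(d^2 - 5*d - 24)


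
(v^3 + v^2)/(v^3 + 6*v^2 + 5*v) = v/(v + 5)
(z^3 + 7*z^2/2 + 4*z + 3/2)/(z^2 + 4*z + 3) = (2*z^2 + 5*z + 3)/(2*(z + 3))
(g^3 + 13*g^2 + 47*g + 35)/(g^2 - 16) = (g^3 + 13*g^2 + 47*g + 35)/(g^2 - 16)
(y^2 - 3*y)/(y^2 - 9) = y/(y + 3)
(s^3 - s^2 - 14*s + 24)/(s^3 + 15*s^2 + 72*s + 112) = (s^2 - 5*s + 6)/(s^2 + 11*s + 28)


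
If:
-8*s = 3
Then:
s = -3/8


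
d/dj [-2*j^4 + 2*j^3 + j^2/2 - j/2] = -8*j^3 + 6*j^2 + j - 1/2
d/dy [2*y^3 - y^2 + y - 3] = 6*y^2 - 2*y + 1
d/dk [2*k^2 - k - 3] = 4*k - 1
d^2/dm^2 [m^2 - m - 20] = 2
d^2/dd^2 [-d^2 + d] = -2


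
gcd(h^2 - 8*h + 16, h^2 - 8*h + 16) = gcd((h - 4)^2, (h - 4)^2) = h^2 - 8*h + 16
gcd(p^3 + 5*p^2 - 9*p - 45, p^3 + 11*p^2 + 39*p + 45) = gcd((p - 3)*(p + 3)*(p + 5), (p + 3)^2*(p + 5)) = p^2 + 8*p + 15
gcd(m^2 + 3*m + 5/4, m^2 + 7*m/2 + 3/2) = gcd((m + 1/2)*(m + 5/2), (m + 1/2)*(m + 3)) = m + 1/2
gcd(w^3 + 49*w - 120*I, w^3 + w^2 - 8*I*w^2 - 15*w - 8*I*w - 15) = w^2 - 8*I*w - 15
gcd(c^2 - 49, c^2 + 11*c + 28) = c + 7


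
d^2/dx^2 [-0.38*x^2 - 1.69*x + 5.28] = -0.760000000000000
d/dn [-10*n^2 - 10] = -20*n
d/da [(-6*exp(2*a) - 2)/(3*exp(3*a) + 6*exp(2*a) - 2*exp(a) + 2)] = (18*exp(4*a) + 30*exp(2*a) - 4)*exp(a)/(9*exp(6*a) + 36*exp(5*a) + 24*exp(4*a) - 12*exp(3*a) + 28*exp(2*a) - 8*exp(a) + 4)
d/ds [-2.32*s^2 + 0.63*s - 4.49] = 0.63 - 4.64*s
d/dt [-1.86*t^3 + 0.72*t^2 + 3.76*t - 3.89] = -5.58*t^2 + 1.44*t + 3.76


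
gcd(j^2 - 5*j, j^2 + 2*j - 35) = j - 5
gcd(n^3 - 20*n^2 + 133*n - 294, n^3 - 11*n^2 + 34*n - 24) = n - 6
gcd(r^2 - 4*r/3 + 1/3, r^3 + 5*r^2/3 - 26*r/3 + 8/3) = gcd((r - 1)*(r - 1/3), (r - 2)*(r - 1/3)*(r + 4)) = r - 1/3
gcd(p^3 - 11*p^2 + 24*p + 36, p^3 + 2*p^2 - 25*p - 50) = 1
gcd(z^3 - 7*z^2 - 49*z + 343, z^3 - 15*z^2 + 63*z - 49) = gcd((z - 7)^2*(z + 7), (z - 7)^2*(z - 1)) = z^2 - 14*z + 49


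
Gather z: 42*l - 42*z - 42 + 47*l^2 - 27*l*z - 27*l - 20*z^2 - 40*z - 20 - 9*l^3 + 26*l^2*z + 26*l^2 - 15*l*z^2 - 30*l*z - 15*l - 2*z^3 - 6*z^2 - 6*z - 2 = -9*l^3 + 73*l^2 - 2*z^3 + z^2*(-15*l - 26) + z*(26*l^2 - 57*l - 88) - 64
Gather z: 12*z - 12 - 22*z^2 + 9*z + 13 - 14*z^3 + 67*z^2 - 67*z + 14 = -14*z^3 + 45*z^2 - 46*z + 15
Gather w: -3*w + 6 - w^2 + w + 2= -w^2 - 2*w + 8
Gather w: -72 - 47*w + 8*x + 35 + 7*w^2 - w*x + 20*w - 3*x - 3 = 7*w^2 + w*(-x - 27) + 5*x - 40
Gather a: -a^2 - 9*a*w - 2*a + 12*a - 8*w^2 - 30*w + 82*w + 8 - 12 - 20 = -a^2 + a*(10 - 9*w) - 8*w^2 + 52*w - 24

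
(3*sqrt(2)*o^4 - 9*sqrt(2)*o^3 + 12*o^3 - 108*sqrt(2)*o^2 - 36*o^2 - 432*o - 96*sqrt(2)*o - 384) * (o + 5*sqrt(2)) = 3*sqrt(2)*o^5 - 9*sqrt(2)*o^4 + 42*o^4 - 126*o^3 - 48*sqrt(2)*o^3 - 1512*o^2 - 276*sqrt(2)*o^2 - 2160*sqrt(2)*o - 1344*o - 1920*sqrt(2)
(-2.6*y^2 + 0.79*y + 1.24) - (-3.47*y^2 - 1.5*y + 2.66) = 0.87*y^2 + 2.29*y - 1.42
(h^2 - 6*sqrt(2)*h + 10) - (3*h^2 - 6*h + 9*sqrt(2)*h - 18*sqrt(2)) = -2*h^2 - 15*sqrt(2)*h + 6*h + 10 + 18*sqrt(2)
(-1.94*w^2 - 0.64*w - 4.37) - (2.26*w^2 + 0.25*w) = -4.2*w^2 - 0.89*w - 4.37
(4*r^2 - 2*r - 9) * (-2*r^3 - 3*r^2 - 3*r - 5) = -8*r^5 - 8*r^4 + 12*r^3 + 13*r^2 + 37*r + 45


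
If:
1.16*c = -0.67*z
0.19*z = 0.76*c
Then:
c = 0.00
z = 0.00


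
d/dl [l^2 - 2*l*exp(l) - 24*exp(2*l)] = -2*l*exp(l) + 2*l - 48*exp(2*l) - 2*exp(l)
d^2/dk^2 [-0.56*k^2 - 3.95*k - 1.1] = -1.12000000000000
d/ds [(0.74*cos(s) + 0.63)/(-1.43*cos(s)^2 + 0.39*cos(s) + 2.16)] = (1.0582*sin(s)^2 - 1.8018*cos(s) - 2.4109)*sin(s)/(-1.43*cos(s)^2 + 0.39*cos(s) + 2.16)^2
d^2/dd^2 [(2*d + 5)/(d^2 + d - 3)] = 2*((2*d + 1)^2*(2*d + 5) - (6*d + 7)*(d^2 + d - 3))/(d^2 + d - 3)^3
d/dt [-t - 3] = -1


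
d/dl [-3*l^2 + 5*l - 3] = 5 - 6*l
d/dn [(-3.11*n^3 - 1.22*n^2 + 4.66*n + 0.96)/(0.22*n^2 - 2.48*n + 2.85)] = (-0.6842*n^4 + 15.4256*n^3 - 24.5901*n^2 - 7.3764*n + 15.6618)/(0.0484*n^4 - 1.0912*n^3 + 7.4044*n^2 - 14.136*n + 8.1225)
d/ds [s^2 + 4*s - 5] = 2*s + 4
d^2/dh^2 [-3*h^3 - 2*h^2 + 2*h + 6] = -18*h - 4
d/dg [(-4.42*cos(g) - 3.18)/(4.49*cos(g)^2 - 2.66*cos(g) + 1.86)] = (-19.8458*cos(g)^2 - 28.5564*cos(g) + 16.68)*sin(g)/(20.1601*cos(g)^4 - 23.8868*cos(g)^3 + 23.7784*cos(g)^2 - 9.8952*cos(g) + 3.4596)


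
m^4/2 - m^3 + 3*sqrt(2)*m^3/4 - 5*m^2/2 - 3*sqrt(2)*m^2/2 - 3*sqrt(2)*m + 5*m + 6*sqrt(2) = (m/2 + sqrt(2)/2)*(m - 2)*(m - 3*sqrt(2)/2)*(m + 2*sqrt(2))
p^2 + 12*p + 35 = (p + 5)*(p + 7)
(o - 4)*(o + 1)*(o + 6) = o^3 + 3*o^2 - 22*o - 24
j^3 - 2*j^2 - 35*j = j*(j - 7)*(j + 5)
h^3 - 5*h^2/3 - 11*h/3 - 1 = (h - 3)*(h + 1/3)*(h + 1)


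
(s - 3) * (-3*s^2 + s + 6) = -3*s^3 + 10*s^2 + 3*s - 18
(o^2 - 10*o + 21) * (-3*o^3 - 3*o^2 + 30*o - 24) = -3*o^5 + 27*o^4 - 3*o^3 - 387*o^2 + 870*o - 504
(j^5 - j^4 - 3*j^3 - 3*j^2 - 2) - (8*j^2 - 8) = j^5 - j^4 - 3*j^3 - 11*j^2 + 6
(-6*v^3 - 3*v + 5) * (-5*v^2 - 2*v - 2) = 30*v^5 + 12*v^4 + 27*v^3 - 19*v^2 - 4*v - 10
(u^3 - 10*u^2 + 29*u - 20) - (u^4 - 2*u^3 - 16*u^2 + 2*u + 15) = -u^4 + 3*u^3 + 6*u^2 + 27*u - 35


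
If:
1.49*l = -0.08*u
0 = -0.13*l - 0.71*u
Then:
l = 0.00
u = 0.00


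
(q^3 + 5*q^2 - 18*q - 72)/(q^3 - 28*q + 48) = (q + 3)/(q - 2)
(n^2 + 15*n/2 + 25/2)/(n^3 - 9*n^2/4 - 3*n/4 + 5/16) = 8*(2*n^2 + 15*n + 25)/(16*n^3 - 36*n^2 - 12*n + 5)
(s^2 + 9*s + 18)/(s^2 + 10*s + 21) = (s + 6)/(s + 7)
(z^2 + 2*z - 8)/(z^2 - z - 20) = (z - 2)/(z - 5)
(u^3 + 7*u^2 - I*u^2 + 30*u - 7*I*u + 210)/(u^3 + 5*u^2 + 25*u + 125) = (u^2 + u*(7 - 6*I) - 42*I)/(u^2 + 5*u*(1 - I) - 25*I)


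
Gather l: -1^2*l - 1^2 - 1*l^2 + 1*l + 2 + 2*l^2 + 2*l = l^2 + 2*l + 1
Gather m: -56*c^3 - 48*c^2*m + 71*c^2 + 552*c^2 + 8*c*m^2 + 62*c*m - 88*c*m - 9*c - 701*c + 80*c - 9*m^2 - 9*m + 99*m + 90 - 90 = -56*c^3 + 623*c^2 - 630*c + m^2*(8*c - 9) + m*(-48*c^2 - 26*c + 90)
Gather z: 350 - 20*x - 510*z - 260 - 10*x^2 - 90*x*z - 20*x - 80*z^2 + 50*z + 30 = -10*x^2 - 40*x - 80*z^2 + z*(-90*x - 460) + 120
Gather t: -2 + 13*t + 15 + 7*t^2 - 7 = 7*t^2 + 13*t + 6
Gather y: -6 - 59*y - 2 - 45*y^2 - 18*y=-45*y^2 - 77*y - 8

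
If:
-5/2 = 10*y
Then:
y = -1/4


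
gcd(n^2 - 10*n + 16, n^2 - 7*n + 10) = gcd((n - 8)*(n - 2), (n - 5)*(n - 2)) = n - 2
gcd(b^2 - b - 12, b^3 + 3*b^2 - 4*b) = 1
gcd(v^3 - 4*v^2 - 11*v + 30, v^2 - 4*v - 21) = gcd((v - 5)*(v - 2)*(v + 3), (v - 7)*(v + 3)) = v + 3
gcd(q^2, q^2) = q^2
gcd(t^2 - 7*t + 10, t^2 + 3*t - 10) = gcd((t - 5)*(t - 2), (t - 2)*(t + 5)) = t - 2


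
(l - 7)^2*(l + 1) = l^3 - 13*l^2 + 35*l + 49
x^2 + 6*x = x*(x + 6)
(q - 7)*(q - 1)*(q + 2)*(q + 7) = q^4 + q^3 - 51*q^2 - 49*q + 98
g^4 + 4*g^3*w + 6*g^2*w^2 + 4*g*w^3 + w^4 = (g + w)^4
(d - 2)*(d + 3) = d^2 + d - 6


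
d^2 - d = d*(d - 1)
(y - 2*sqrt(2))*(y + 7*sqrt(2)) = y^2 + 5*sqrt(2)*y - 28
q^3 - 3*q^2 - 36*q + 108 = (q - 6)*(q - 3)*(q + 6)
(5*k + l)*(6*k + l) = 30*k^2 + 11*k*l + l^2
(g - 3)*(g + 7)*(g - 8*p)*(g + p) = g^4 - 7*g^3*p + 4*g^3 - 8*g^2*p^2 - 28*g^2*p - 21*g^2 - 32*g*p^2 + 147*g*p + 168*p^2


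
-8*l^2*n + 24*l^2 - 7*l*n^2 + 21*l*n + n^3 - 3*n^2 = (-8*l + n)*(l + n)*(n - 3)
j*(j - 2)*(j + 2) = j^3 - 4*j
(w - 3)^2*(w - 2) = w^3 - 8*w^2 + 21*w - 18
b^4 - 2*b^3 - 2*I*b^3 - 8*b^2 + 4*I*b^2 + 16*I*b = b*(b - 4)*(b + 2)*(b - 2*I)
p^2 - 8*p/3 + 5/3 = (p - 5/3)*(p - 1)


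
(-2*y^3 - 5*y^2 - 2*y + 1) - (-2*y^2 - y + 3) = -2*y^3 - 3*y^2 - y - 2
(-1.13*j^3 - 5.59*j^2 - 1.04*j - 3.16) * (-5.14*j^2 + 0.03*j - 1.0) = 5.8082*j^5 + 28.6987*j^4 + 6.3079*j^3 + 21.8012*j^2 + 0.9452*j + 3.16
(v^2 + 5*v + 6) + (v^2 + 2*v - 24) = 2*v^2 + 7*v - 18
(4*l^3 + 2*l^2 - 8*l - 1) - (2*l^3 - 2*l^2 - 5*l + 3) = 2*l^3 + 4*l^2 - 3*l - 4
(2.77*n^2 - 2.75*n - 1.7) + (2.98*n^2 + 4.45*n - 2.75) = 5.75*n^2 + 1.7*n - 4.45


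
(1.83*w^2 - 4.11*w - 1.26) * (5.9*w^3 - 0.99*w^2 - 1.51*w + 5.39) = 10.797*w^5 - 26.0607*w^4 - 6.1284*w^3 + 17.3172*w^2 - 20.2503*w - 6.7914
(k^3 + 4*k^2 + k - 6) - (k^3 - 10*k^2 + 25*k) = 14*k^2 - 24*k - 6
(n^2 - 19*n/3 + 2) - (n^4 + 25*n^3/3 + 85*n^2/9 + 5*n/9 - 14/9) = -n^4 - 25*n^3/3 - 76*n^2/9 - 62*n/9 + 32/9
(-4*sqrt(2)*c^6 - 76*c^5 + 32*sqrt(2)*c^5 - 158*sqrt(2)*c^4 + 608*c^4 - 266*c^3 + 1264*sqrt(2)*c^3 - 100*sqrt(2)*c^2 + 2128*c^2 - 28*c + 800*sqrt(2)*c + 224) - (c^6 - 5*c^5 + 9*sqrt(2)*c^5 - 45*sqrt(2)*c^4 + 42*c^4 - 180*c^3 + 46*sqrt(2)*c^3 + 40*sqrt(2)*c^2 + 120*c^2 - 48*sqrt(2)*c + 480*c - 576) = -4*sqrt(2)*c^6 - c^6 - 71*c^5 + 23*sqrt(2)*c^5 - 113*sqrt(2)*c^4 + 566*c^4 - 86*c^3 + 1218*sqrt(2)*c^3 - 140*sqrt(2)*c^2 + 2008*c^2 - 508*c + 848*sqrt(2)*c + 800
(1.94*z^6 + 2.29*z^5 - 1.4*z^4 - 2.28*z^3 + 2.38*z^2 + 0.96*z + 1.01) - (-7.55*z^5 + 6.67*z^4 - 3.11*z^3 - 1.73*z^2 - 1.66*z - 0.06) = 1.94*z^6 + 9.84*z^5 - 8.07*z^4 + 0.83*z^3 + 4.11*z^2 + 2.62*z + 1.07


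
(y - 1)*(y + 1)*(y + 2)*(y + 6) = y^4 + 8*y^3 + 11*y^2 - 8*y - 12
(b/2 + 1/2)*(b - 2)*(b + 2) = b^3/2 + b^2/2 - 2*b - 2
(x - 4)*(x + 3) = x^2 - x - 12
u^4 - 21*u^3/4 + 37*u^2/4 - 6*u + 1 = (u - 2)^2*(u - 1)*(u - 1/4)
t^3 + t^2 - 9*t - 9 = (t - 3)*(t + 1)*(t + 3)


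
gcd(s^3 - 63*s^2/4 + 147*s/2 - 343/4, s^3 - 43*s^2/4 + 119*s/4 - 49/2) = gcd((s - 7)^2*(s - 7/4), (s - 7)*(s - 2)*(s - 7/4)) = s^2 - 35*s/4 + 49/4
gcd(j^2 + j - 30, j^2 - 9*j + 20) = j - 5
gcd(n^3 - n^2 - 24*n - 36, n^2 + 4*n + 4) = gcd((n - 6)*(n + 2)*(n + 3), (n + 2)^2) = n + 2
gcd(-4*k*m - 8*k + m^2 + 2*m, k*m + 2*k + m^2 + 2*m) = m + 2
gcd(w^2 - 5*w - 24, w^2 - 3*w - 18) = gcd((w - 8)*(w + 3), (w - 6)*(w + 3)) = w + 3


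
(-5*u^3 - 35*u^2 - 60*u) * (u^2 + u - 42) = -5*u^5 - 40*u^4 + 115*u^3 + 1410*u^2 + 2520*u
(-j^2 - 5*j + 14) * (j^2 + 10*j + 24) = -j^4 - 15*j^3 - 60*j^2 + 20*j + 336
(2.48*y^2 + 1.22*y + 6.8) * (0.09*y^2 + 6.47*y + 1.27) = 0.2232*y^4 + 16.1554*y^3 + 11.655*y^2 + 45.5454*y + 8.636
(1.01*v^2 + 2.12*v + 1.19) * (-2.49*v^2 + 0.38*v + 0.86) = -2.5149*v^4 - 4.895*v^3 - 1.2889*v^2 + 2.2754*v + 1.0234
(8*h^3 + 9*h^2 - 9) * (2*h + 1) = 16*h^4 + 26*h^3 + 9*h^2 - 18*h - 9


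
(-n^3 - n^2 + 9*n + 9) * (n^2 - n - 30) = -n^5 + 40*n^3 + 30*n^2 - 279*n - 270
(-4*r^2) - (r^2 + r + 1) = -5*r^2 - r - 1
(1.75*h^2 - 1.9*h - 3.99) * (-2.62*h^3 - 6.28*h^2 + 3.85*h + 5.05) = -4.585*h^5 - 6.012*h^4 + 29.1233*h^3 + 26.5797*h^2 - 24.9565*h - 20.1495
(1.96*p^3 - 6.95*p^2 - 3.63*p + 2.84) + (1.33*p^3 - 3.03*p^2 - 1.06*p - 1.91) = 3.29*p^3 - 9.98*p^2 - 4.69*p + 0.93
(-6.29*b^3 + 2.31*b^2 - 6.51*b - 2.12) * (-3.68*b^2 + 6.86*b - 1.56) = 23.1472*b^5 - 51.6502*b^4 + 49.6158*b^3 - 40.4606*b^2 - 4.3876*b + 3.3072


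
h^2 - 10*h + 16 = (h - 8)*(h - 2)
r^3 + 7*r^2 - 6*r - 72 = (r - 3)*(r + 4)*(r + 6)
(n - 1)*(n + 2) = n^2 + n - 2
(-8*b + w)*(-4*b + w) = 32*b^2 - 12*b*w + w^2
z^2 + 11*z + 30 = (z + 5)*(z + 6)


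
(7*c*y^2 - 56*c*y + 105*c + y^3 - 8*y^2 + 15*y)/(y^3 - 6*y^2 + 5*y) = (7*c*y - 21*c + y^2 - 3*y)/(y*(y - 1))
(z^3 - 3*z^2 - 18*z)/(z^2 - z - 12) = z*(z - 6)/(z - 4)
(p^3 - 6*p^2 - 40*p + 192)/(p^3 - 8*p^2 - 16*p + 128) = (p + 6)/(p + 4)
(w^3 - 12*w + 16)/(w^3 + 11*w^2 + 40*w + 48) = (w^2 - 4*w + 4)/(w^2 + 7*w + 12)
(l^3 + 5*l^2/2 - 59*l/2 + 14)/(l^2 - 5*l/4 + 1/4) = 2*(2*l^3 + 5*l^2 - 59*l + 28)/(4*l^2 - 5*l + 1)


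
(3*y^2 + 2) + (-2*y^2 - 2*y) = y^2 - 2*y + 2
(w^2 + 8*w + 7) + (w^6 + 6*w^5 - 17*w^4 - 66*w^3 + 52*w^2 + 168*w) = w^6 + 6*w^5 - 17*w^4 - 66*w^3 + 53*w^2 + 176*w + 7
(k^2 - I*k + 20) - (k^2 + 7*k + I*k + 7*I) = -7*k - 2*I*k + 20 - 7*I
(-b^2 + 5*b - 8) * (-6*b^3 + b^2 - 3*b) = 6*b^5 - 31*b^4 + 56*b^3 - 23*b^2 + 24*b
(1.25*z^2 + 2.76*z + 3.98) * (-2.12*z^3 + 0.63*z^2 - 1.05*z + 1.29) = -2.65*z^5 - 5.0637*z^4 - 8.0113*z^3 + 1.2219*z^2 - 0.6186*z + 5.1342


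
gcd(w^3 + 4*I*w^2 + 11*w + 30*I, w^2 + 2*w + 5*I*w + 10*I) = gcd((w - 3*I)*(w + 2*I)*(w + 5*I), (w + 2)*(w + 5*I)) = w + 5*I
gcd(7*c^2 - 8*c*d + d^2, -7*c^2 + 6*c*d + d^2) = c - d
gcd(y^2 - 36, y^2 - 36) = y^2 - 36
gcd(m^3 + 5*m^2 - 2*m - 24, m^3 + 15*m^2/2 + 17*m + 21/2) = m + 3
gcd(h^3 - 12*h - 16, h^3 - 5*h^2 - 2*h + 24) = h^2 - 2*h - 8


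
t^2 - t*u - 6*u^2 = (t - 3*u)*(t + 2*u)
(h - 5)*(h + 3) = h^2 - 2*h - 15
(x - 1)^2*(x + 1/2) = x^3 - 3*x^2/2 + 1/2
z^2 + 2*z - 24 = (z - 4)*(z + 6)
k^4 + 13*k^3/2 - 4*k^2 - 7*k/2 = k*(k - 1)*(k + 1/2)*(k + 7)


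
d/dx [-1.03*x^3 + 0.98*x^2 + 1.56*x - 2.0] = -3.09*x^2 + 1.96*x + 1.56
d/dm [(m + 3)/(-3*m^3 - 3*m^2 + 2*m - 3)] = (-3*m^3 - 3*m^2 + 2*m + (m + 3)*(9*m^2 + 6*m - 2) - 3)/(3*m^3 + 3*m^2 - 2*m + 3)^2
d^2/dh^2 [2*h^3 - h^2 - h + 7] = 12*h - 2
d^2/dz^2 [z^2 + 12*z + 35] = 2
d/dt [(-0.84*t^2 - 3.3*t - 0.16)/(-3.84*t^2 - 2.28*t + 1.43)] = (-10.7568*t^2 - 3.6312*t - 5.0838)/(14.7456*t^4 + 17.5104*t^3 - 5.784*t^2 - 6.5208*t + 2.0449)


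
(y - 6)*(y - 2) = y^2 - 8*y + 12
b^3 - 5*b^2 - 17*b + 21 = (b - 7)*(b - 1)*(b + 3)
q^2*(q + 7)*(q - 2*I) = q^4 + 7*q^3 - 2*I*q^3 - 14*I*q^2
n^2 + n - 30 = (n - 5)*(n + 6)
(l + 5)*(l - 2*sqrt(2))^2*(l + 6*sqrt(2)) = l^4 + 2*sqrt(2)*l^3 + 5*l^3 - 40*l^2 + 10*sqrt(2)*l^2 - 200*l + 48*sqrt(2)*l + 240*sqrt(2)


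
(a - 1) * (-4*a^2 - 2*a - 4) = -4*a^3 + 2*a^2 - 2*a + 4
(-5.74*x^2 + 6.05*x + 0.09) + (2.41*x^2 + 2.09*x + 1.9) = -3.33*x^2 + 8.14*x + 1.99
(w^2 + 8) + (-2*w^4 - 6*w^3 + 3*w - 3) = -2*w^4 - 6*w^3 + w^2 + 3*w + 5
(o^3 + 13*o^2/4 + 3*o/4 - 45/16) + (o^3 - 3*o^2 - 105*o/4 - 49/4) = 2*o^3 + o^2/4 - 51*o/2 - 241/16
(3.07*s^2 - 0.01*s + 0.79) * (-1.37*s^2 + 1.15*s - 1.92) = -4.2059*s^4 + 3.5442*s^3 - 6.9882*s^2 + 0.9277*s - 1.5168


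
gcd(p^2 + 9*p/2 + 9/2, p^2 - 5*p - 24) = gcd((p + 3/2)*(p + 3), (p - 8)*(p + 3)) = p + 3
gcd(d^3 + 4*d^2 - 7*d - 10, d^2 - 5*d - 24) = 1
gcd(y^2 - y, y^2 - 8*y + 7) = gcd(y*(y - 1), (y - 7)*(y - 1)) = y - 1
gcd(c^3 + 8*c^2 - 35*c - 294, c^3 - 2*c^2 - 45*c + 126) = c^2 + c - 42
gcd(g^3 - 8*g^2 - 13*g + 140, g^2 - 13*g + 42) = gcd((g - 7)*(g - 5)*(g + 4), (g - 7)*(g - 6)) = g - 7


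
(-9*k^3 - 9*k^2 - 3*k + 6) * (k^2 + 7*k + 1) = -9*k^5 - 72*k^4 - 75*k^3 - 24*k^2 + 39*k + 6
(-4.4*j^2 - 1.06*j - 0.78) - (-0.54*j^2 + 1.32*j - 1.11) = -3.86*j^2 - 2.38*j + 0.33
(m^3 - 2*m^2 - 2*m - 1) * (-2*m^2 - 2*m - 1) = -2*m^5 + 2*m^4 + 7*m^3 + 8*m^2 + 4*m + 1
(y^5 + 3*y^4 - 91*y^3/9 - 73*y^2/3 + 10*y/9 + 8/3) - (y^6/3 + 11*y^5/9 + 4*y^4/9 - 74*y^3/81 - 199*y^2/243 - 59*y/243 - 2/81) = -y^6/3 - 2*y^5/9 + 23*y^4/9 - 745*y^3/81 - 5714*y^2/243 + 329*y/243 + 218/81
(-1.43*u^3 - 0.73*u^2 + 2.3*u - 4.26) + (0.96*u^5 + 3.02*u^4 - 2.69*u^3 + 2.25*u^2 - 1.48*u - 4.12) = 0.96*u^5 + 3.02*u^4 - 4.12*u^3 + 1.52*u^2 + 0.82*u - 8.38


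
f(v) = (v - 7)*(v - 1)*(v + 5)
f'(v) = (v - 7)*(v - 1) + (v - 7)*(v + 5) + (v - 1)*(v + 5)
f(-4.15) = 48.81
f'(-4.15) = 43.57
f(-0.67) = 55.46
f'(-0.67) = -27.63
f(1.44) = -15.75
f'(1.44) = -35.42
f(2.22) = -42.10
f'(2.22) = -31.53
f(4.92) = -80.88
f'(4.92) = 10.10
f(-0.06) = 36.97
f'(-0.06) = -32.63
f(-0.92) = 62.04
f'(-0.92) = -24.94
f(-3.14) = 78.08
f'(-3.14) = 15.42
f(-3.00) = 80.00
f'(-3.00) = 12.00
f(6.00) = -55.00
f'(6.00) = 39.00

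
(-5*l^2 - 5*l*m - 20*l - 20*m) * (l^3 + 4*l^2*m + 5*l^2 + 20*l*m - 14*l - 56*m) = -5*l^5 - 25*l^4*m - 45*l^4 - 20*l^3*m^2 - 225*l^3*m - 30*l^3 - 180*l^2*m^2 - 150*l^2*m + 280*l^2 - 120*l*m^2 + 1400*l*m + 1120*m^2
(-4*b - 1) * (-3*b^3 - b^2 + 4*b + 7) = 12*b^4 + 7*b^3 - 15*b^2 - 32*b - 7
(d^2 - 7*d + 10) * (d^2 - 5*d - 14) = d^4 - 12*d^3 + 31*d^2 + 48*d - 140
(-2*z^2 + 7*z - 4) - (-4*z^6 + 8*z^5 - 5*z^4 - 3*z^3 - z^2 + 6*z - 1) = 4*z^6 - 8*z^5 + 5*z^4 + 3*z^3 - z^2 + z - 3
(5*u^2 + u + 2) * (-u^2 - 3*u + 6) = -5*u^4 - 16*u^3 + 25*u^2 + 12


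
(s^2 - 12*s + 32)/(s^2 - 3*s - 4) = (s - 8)/(s + 1)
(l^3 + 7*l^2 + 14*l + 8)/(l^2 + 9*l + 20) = (l^2 + 3*l + 2)/(l + 5)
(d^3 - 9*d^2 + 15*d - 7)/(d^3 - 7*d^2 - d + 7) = (d - 1)/(d + 1)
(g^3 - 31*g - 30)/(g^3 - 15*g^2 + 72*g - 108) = (g^2 + 6*g + 5)/(g^2 - 9*g + 18)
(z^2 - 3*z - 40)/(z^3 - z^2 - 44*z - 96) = (z + 5)/(z^2 + 7*z + 12)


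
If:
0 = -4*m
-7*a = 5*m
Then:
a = 0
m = 0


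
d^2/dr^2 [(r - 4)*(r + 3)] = 2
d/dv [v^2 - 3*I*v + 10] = 2*v - 3*I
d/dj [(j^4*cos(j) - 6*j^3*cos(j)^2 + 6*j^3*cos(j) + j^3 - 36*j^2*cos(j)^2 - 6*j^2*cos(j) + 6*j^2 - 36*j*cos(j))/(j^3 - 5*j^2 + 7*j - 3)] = (-j^6*sin(j) - 2*j^5*sin(j) + 6*j^5*sin(2*j) + j^5*cos(j) + 27*j^4*sin(j) + 12*j^4*sin(2*j) - 9*j^4*cos(j) - 6*j^3*sin(j) - 126*j^3*sin(2*j) + 66*j^3*cos(j)^2 - 12*j^3*cos(j) - 11*j^3 - 126*j^2*sin(j) + 108*j^2*sin(2*j) - 18*j^2*cos(j)^2 + 132*j^2*cos(j) + 3*j^2 + 108*j*sin(j) - 216*j*cos(j)^2 - 144*j*cos(j) + 36*j - 108*cos(j))/(j^5 - 9*j^4 + 30*j^3 - 46*j^2 + 33*j - 9)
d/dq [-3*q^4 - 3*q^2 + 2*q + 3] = -12*q^3 - 6*q + 2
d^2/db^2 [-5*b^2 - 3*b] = -10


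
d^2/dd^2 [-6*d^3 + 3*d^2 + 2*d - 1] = 6 - 36*d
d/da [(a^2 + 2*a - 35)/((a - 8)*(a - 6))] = 2*(-8*a^2 + 83*a - 197)/(a^4 - 28*a^3 + 292*a^2 - 1344*a + 2304)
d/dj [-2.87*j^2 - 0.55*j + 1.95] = -5.74*j - 0.55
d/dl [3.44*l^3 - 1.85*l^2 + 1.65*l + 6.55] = 10.32*l^2 - 3.7*l + 1.65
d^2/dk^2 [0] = 0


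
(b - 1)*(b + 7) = b^2 + 6*b - 7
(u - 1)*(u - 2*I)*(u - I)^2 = u^4 - u^3 - 4*I*u^3 - 5*u^2 + 4*I*u^2 + 5*u + 2*I*u - 2*I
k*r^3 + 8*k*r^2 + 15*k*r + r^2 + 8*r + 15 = (r + 3)*(r + 5)*(k*r + 1)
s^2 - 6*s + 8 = (s - 4)*(s - 2)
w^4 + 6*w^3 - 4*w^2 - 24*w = w*(w - 2)*(w + 2)*(w + 6)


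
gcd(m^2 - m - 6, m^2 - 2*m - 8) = m + 2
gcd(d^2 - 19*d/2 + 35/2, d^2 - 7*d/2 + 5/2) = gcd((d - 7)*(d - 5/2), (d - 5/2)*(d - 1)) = d - 5/2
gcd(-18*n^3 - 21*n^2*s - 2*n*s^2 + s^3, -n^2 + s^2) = n + s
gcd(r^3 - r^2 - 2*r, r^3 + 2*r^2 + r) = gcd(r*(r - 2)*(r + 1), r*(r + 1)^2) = r^2 + r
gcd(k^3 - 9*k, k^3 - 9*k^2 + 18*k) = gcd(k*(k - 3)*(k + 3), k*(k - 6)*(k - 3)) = k^2 - 3*k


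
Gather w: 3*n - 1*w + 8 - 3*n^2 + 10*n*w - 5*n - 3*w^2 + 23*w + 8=-3*n^2 - 2*n - 3*w^2 + w*(10*n + 22) + 16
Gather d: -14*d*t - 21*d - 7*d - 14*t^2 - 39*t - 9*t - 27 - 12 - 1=d*(-14*t - 28) - 14*t^2 - 48*t - 40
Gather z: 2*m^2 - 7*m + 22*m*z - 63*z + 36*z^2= 2*m^2 - 7*m + 36*z^2 + z*(22*m - 63)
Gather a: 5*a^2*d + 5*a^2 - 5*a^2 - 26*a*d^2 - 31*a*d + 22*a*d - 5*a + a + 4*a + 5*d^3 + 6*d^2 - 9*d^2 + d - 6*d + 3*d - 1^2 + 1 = 5*a^2*d + a*(-26*d^2 - 9*d) + 5*d^3 - 3*d^2 - 2*d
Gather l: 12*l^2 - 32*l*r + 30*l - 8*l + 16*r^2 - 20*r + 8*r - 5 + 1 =12*l^2 + l*(22 - 32*r) + 16*r^2 - 12*r - 4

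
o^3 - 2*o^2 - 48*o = o*(o - 8)*(o + 6)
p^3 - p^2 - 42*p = p*(p - 7)*(p + 6)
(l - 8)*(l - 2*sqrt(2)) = l^2 - 8*l - 2*sqrt(2)*l + 16*sqrt(2)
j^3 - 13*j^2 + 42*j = j*(j - 7)*(j - 6)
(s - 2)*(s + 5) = s^2 + 3*s - 10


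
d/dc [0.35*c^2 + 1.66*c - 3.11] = 0.7*c + 1.66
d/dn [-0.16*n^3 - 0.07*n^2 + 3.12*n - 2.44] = -0.48*n^2 - 0.14*n + 3.12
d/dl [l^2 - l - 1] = 2*l - 1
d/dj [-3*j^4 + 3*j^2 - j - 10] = -12*j^3 + 6*j - 1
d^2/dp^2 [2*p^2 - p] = 4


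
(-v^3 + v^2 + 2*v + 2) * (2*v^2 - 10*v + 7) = -2*v^5 + 12*v^4 - 13*v^3 - 9*v^2 - 6*v + 14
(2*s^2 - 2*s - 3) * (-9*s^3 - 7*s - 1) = -18*s^5 + 18*s^4 + 13*s^3 + 12*s^2 + 23*s + 3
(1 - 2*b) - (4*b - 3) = 4 - 6*b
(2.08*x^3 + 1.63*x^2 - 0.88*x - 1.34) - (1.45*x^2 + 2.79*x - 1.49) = 2.08*x^3 + 0.18*x^2 - 3.67*x + 0.15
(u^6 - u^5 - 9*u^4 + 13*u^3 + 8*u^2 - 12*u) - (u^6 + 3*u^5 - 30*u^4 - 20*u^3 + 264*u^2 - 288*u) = -4*u^5 + 21*u^4 + 33*u^3 - 256*u^2 + 276*u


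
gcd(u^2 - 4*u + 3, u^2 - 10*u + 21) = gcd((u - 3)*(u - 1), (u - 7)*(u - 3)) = u - 3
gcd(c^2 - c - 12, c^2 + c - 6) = c + 3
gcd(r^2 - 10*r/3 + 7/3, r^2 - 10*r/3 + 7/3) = r^2 - 10*r/3 + 7/3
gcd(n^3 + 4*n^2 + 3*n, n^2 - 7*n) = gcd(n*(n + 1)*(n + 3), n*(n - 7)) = n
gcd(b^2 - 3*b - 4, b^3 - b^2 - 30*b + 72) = b - 4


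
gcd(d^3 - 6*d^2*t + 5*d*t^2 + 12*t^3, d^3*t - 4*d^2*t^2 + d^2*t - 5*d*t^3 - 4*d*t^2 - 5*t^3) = d + t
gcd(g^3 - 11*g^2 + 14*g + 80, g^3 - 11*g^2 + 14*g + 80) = g^3 - 11*g^2 + 14*g + 80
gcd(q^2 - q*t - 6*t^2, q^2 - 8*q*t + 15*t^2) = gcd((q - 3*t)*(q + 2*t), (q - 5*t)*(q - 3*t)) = q - 3*t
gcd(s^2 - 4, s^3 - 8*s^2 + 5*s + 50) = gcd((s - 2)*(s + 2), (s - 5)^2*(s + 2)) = s + 2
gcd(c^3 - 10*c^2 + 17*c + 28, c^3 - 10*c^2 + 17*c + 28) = c^3 - 10*c^2 + 17*c + 28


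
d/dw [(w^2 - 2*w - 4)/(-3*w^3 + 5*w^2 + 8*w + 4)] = 3*(w^4 - 4*w^3 - 6*w^2 + 16*w + 8)/(9*w^6 - 30*w^5 - 23*w^4 + 56*w^3 + 104*w^2 + 64*w + 16)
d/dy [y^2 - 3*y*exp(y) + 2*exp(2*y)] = -3*y*exp(y) + 2*y + 4*exp(2*y) - 3*exp(y)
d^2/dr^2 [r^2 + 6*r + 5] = 2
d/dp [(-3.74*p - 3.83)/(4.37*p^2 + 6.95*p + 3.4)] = (16.3438*p^2 + 33.4742*p + 13.9025)/(19.0969*p^4 + 60.743*p^3 + 78.0185*p^2 + 47.26*p + 11.56)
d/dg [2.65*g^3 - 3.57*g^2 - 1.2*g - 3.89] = 7.95*g^2 - 7.14*g - 1.2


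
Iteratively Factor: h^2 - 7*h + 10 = (h - 2)*(h - 5)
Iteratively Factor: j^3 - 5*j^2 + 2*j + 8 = (j - 4)*(j^2 - j - 2) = (j - 4)*(j - 2)*(j + 1)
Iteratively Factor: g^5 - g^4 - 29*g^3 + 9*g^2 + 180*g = (g)*(g^4 - g^3 - 29*g^2 + 9*g + 180) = g*(g + 4)*(g^3 - 5*g^2 - 9*g + 45) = g*(g + 3)*(g + 4)*(g^2 - 8*g + 15) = g*(g - 3)*(g + 3)*(g + 4)*(g - 5)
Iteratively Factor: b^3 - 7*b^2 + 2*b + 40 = (b + 2)*(b^2 - 9*b + 20) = (b - 5)*(b + 2)*(b - 4)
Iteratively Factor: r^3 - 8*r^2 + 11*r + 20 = (r + 1)*(r^2 - 9*r + 20) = (r - 4)*(r + 1)*(r - 5)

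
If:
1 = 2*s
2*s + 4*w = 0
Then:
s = 1/2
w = -1/4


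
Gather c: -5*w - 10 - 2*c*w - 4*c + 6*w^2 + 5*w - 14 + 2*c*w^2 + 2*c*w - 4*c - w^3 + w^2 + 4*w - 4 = c*(2*w^2 - 8) - w^3 + 7*w^2 + 4*w - 28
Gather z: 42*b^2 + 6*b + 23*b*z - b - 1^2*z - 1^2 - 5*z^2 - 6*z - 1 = 42*b^2 + 5*b - 5*z^2 + z*(23*b - 7) - 2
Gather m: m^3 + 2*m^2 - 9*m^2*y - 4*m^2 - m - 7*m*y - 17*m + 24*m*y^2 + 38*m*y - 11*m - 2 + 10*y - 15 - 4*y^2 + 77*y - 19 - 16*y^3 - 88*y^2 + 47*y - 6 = m^3 + m^2*(-9*y - 2) + m*(24*y^2 + 31*y - 29) - 16*y^3 - 92*y^2 + 134*y - 42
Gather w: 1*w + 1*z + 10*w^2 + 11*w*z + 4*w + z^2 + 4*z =10*w^2 + w*(11*z + 5) + z^2 + 5*z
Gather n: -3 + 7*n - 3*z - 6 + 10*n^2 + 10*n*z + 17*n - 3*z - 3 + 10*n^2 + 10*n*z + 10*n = 20*n^2 + n*(20*z + 34) - 6*z - 12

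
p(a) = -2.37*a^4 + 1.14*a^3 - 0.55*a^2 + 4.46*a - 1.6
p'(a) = -9.48*a^3 + 3.42*a^2 - 1.1*a + 4.46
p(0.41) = 0.15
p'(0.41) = 3.93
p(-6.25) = -3945.61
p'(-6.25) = 2459.38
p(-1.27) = -16.65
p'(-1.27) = 30.79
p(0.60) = 0.82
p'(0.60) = 2.98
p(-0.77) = -6.71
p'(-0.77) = 11.66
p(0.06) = -1.33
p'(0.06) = 4.40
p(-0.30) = -3.04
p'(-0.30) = 5.35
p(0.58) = 0.76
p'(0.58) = 3.12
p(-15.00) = -124021.00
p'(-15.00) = 32785.46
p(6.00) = -2819.92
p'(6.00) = -1926.70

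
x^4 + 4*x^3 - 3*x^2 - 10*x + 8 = (x - 1)^2*(x + 2)*(x + 4)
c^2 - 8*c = c*(c - 8)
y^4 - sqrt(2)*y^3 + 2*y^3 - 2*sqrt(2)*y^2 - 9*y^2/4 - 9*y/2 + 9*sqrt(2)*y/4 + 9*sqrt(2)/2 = (y - 3/2)*(y + 3/2)*(y + 2)*(y - sqrt(2))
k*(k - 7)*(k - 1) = k^3 - 8*k^2 + 7*k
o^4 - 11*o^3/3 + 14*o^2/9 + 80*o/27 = o*(o - 8/3)*(o - 5/3)*(o + 2/3)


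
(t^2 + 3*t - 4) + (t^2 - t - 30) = 2*t^2 + 2*t - 34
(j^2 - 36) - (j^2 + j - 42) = 6 - j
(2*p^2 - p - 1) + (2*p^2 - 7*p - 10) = 4*p^2 - 8*p - 11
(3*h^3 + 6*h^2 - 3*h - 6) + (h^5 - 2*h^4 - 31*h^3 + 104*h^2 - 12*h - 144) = h^5 - 2*h^4 - 28*h^3 + 110*h^2 - 15*h - 150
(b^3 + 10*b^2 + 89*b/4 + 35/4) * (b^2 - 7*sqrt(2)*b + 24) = b^5 - 7*sqrt(2)*b^4 + 10*b^4 - 70*sqrt(2)*b^3 + 185*b^3/4 - 623*sqrt(2)*b^2/4 + 995*b^2/4 - 245*sqrt(2)*b/4 + 534*b + 210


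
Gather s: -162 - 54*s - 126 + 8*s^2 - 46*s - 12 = 8*s^2 - 100*s - 300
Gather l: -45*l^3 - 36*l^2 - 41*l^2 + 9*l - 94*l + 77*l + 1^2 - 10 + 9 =-45*l^3 - 77*l^2 - 8*l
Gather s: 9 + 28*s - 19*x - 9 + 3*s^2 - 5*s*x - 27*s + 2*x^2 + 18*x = 3*s^2 + s*(1 - 5*x) + 2*x^2 - x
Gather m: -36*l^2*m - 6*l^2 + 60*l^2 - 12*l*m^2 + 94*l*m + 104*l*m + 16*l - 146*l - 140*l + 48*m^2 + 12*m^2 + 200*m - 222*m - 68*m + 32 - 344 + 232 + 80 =54*l^2 - 270*l + m^2*(60 - 12*l) + m*(-36*l^2 + 198*l - 90)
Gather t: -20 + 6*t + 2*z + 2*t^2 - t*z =2*t^2 + t*(6 - z) + 2*z - 20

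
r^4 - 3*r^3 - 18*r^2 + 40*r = r*(r - 5)*(r - 2)*(r + 4)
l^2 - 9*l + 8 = (l - 8)*(l - 1)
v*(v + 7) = v^2 + 7*v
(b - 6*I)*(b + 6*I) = b^2 + 36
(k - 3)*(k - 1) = k^2 - 4*k + 3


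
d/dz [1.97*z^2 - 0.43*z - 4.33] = 3.94*z - 0.43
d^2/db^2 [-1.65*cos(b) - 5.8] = 1.65*cos(b)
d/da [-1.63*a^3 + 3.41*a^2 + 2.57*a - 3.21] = -4.89*a^2 + 6.82*a + 2.57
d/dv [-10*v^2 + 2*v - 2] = 2 - 20*v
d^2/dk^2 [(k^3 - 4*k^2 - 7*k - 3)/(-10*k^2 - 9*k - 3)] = 34*k*(17*k^2 + 27*k + 9)/(1000*k^6 + 2700*k^5 + 3330*k^4 + 2349*k^3 + 999*k^2 + 243*k + 27)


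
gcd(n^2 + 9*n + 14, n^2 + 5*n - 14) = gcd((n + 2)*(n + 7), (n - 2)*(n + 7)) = n + 7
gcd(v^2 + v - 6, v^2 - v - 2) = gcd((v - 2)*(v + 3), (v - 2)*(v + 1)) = v - 2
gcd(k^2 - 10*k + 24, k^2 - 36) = k - 6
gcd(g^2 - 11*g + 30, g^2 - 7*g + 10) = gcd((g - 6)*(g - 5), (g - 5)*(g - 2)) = g - 5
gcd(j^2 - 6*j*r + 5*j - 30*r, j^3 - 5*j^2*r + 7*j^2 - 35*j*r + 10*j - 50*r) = j + 5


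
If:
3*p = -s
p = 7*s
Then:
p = 0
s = 0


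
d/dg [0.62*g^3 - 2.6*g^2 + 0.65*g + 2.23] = 1.86*g^2 - 5.2*g + 0.65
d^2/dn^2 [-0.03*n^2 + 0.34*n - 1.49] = -0.0600000000000000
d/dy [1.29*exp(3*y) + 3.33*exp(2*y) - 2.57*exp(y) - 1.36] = (3.87*exp(2*y) + 6.66*exp(y) - 2.57)*exp(y)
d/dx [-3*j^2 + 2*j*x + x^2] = 2*j + 2*x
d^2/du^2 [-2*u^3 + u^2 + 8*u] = 2 - 12*u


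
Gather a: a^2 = a^2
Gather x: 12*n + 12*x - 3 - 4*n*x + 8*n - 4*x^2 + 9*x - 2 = 20*n - 4*x^2 + x*(21 - 4*n) - 5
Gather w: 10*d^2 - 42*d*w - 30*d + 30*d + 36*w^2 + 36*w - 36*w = 10*d^2 - 42*d*w + 36*w^2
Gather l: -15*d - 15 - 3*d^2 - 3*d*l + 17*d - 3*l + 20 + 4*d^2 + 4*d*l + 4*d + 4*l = d^2 + 6*d + l*(d + 1) + 5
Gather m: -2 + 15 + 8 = 21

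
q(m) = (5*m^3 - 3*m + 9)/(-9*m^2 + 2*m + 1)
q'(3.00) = -0.50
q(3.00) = -1.82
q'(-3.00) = -0.65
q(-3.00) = 1.36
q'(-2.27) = -0.75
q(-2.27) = 0.85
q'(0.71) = 18.68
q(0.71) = -4.09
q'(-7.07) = -0.57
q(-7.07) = 3.75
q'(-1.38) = -1.35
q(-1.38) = 0.00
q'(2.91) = -0.50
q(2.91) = -1.78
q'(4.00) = -0.54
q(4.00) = -2.35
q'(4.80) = -0.55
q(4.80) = -2.78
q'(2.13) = -0.37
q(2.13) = -1.43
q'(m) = (18*m - 2)*(5*m^3 - 3*m + 9)/(-9*m^2 + 2*m + 1)^2 + (15*m^2 - 3)/(-9*m^2 + 2*m + 1)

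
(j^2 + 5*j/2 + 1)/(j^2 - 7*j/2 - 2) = (j + 2)/(j - 4)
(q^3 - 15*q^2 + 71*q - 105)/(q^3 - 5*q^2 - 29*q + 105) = (q - 5)/(q + 5)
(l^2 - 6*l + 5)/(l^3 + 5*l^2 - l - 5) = (l - 5)/(l^2 + 6*l + 5)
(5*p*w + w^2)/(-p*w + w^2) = (-5*p - w)/(p - w)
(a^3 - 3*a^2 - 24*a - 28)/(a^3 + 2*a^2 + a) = (a^3 - 3*a^2 - 24*a - 28)/(a*(a^2 + 2*a + 1))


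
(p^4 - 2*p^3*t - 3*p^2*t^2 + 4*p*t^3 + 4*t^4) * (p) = p^5 - 2*p^4*t - 3*p^3*t^2 + 4*p^2*t^3 + 4*p*t^4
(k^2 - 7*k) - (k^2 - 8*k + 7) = k - 7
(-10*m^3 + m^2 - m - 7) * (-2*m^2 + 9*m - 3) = 20*m^5 - 92*m^4 + 41*m^3 + 2*m^2 - 60*m + 21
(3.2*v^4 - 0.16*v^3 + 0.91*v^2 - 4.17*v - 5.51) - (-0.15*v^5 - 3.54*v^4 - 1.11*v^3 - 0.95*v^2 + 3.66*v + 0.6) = 0.15*v^5 + 6.74*v^4 + 0.95*v^3 + 1.86*v^2 - 7.83*v - 6.11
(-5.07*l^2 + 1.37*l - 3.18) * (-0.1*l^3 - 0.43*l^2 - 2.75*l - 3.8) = 0.507*l^5 + 2.0431*l^4 + 13.6714*l^3 + 16.8659*l^2 + 3.539*l + 12.084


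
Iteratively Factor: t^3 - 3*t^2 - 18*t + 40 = (t - 2)*(t^2 - t - 20) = (t - 5)*(t - 2)*(t + 4)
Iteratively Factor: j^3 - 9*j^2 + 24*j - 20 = (j - 2)*(j^2 - 7*j + 10) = (j - 5)*(j - 2)*(j - 2)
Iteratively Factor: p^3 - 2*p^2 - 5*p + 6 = (p - 3)*(p^2 + p - 2) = (p - 3)*(p + 2)*(p - 1)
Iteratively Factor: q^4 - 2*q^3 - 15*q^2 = (q)*(q^3 - 2*q^2 - 15*q) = q*(q + 3)*(q^2 - 5*q) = q*(q - 5)*(q + 3)*(q)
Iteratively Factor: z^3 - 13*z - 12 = (z + 3)*(z^2 - 3*z - 4) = (z + 1)*(z + 3)*(z - 4)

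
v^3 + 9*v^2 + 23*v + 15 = (v + 1)*(v + 3)*(v + 5)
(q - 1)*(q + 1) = q^2 - 1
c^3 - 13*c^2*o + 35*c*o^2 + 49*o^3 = (c - 7*o)^2*(c + o)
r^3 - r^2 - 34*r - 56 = (r - 7)*(r + 2)*(r + 4)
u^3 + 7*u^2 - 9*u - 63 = (u - 3)*(u + 3)*(u + 7)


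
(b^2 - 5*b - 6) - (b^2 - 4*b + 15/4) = -b - 39/4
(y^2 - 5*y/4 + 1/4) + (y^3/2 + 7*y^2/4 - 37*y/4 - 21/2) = y^3/2 + 11*y^2/4 - 21*y/2 - 41/4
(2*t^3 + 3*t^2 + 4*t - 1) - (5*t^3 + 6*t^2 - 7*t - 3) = -3*t^3 - 3*t^2 + 11*t + 2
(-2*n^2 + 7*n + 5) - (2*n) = -2*n^2 + 5*n + 5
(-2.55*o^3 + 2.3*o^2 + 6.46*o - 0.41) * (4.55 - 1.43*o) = 3.6465*o^4 - 14.8915*o^3 + 1.2272*o^2 + 29.9793*o - 1.8655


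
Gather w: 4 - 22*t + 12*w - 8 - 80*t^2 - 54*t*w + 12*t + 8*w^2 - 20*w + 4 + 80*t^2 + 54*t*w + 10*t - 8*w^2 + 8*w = 0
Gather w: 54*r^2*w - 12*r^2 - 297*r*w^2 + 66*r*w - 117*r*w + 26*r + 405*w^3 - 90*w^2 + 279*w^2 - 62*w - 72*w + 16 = -12*r^2 + 26*r + 405*w^3 + w^2*(189 - 297*r) + w*(54*r^2 - 51*r - 134) + 16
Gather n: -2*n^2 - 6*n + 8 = -2*n^2 - 6*n + 8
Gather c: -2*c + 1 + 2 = 3 - 2*c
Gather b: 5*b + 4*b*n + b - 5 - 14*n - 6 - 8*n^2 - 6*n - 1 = b*(4*n + 6) - 8*n^2 - 20*n - 12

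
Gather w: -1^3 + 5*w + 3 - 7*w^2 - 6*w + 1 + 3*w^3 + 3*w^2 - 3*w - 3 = 3*w^3 - 4*w^2 - 4*w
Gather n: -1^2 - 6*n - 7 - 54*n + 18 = 10 - 60*n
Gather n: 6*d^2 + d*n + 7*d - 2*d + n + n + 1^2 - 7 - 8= 6*d^2 + 5*d + n*(d + 2) - 14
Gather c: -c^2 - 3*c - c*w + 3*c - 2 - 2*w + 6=-c^2 - c*w - 2*w + 4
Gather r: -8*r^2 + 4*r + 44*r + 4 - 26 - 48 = -8*r^2 + 48*r - 70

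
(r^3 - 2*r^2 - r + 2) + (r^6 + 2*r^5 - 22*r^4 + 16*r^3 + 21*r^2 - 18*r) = r^6 + 2*r^5 - 22*r^4 + 17*r^3 + 19*r^2 - 19*r + 2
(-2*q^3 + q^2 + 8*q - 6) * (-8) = 16*q^3 - 8*q^2 - 64*q + 48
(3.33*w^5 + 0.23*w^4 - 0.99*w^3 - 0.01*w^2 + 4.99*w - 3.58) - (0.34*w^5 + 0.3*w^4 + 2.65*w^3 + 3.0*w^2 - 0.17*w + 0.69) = 2.99*w^5 - 0.07*w^4 - 3.64*w^3 - 3.01*w^2 + 5.16*w - 4.27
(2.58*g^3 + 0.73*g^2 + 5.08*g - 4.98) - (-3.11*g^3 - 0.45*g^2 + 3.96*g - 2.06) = 5.69*g^3 + 1.18*g^2 + 1.12*g - 2.92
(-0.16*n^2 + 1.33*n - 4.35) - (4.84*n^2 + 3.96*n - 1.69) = -5.0*n^2 - 2.63*n - 2.66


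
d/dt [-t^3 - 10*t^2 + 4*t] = -3*t^2 - 20*t + 4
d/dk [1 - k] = -1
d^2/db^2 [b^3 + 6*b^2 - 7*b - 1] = 6*b + 12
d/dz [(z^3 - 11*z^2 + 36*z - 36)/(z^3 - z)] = (11*z^4 - 74*z^3 + 119*z^2 - 36)/(z^6 - 2*z^4 + z^2)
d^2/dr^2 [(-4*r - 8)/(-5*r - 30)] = -32/(5*(r + 6)^3)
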